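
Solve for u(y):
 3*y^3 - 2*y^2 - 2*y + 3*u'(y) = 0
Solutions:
 u(y) = C1 - y^4/4 + 2*y^3/9 + y^2/3


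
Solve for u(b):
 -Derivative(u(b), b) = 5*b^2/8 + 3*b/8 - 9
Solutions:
 u(b) = C1 - 5*b^3/24 - 3*b^2/16 + 9*b


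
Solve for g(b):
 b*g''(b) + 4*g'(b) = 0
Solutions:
 g(b) = C1 + C2/b^3


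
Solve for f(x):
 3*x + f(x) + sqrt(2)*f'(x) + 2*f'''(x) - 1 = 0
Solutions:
 f(x) = C1*exp(x*(-2*2^(1/6)*3^(2/3)/(9 + 2*sqrt(3)*sqrt(sqrt(2) + 27/4))^(1/3) + 6^(1/3)*(9 + 2*sqrt(3)*sqrt(sqrt(2) + 27/4))^(1/3))/12)*sin(sqrt(3)*x*(6*2^(1/6)/(27 + 2*sqrt(27*sqrt(2) + 729/4))^(1/3) + 2^(1/3)*(27 + 2*sqrt(27*sqrt(2) + 729/4))^(1/3))/12) + C2*exp(x*(-2*2^(1/6)*3^(2/3)/(9 + 2*sqrt(3)*sqrt(sqrt(2) + 27/4))^(1/3) + 6^(1/3)*(9 + 2*sqrt(3)*sqrt(sqrt(2) + 27/4))^(1/3))/12)*cos(sqrt(3)*x*(6*2^(1/6)/(27 + 2*sqrt(27*sqrt(2) + 729/4))^(1/3) + 2^(1/3)*(27 + 2*sqrt(27*sqrt(2) + 729/4))^(1/3))/12) + C3*exp(-x*(-2*2^(1/6)*3^(2/3)/(9 + 2*sqrt(3)*sqrt(sqrt(2) + 27/4))^(1/3) + 6^(1/3)*(9 + 2*sqrt(3)*sqrt(sqrt(2) + 27/4))^(1/3))/6) - 3*x + 1 + 3*sqrt(2)


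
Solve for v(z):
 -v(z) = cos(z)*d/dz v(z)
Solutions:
 v(z) = C1*sqrt(sin(z) - 1)/sqrt(sin(z) + 1)


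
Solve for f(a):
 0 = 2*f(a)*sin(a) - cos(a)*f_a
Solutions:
 f(a) = C1/cos(a)^2


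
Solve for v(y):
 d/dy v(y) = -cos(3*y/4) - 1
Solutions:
 v(y) = C1 - y - 4*sin(3*y/4)/3


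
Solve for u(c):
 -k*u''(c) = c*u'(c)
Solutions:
 u(c) = C1 + C2*sqrt(k)*erf(sqrt(2)*c*sqrt(1/k)/2)


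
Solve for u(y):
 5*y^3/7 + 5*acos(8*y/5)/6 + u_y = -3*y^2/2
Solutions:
 u(y) = C1 - 5*y^4/28 - y^3/2 - 5*y*acos(8*y/5)/6 + 5*sqrt(25 - 64*y^2)/48


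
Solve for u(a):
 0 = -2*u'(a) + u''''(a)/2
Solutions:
 u(a) = C1 + C4*exp(2^(2/3)*a) + (C2*sin(2^(2/3)*sqrt(3)*a/2) + C3*cos(2^(2/3)*sqrt(3)*a/2))*exp(-2^(2/3)*a/2)


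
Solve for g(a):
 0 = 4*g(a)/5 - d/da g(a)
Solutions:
 g(a) = C1*exp(4*a/5)


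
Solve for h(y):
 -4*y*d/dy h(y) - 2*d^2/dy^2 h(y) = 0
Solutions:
 h(y) = C1 + C2*erf(y)


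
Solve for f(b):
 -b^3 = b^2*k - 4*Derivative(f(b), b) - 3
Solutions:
 f(b) = C1 + b^4/16 + b^3*k/12 - 3*b/4


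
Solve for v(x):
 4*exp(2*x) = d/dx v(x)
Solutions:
 v(x) = C1 + 2*exp(2*x)


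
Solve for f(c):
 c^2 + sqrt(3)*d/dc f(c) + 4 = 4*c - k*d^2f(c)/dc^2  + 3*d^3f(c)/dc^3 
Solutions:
 f(c) = C1 + C2*exp(c*(k - sqrt(k^2 + 12*sqrt(3)))/6) + C3*exp(c*(k + sqrt(k^2 + 12*sqrt(3)))/6) - sqrt(3)*c^3/9 + c^2*k/3 + 2*sqrt(3)*c^2/3 - 2*sqrt(3)*c*k^2/9 - 4*c*k/3 - 4*sqrt(3)*c/3 - 2*c


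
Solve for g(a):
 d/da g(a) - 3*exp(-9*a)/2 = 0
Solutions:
 g(a) = C1 - exp(-9*a)/6


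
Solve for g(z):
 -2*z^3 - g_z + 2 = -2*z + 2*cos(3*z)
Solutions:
 g(z) = C1 - z^4/2 + z^2 + 2*z - 2*sin(3*z)/3


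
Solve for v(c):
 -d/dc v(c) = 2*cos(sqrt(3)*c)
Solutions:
 v(c) = C1 - 2*sqrt(3)*sin(sqrt(3)*c)/3


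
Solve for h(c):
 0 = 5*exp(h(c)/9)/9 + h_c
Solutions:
 h(c) = 9*log(1/(C1 + 5*c)) + 36*log(3)


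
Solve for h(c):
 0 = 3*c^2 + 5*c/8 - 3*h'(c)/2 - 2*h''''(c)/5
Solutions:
 h(c) = C1 + C4*exp(-30^(1/3)*c/2) + 2*c^3/3 + 5*c^2/24 + (C2*sin(10^(1/3)*3^(5/6)*c/4) + C3*cos(10^(1/3)*3^(5/6)*c/4))*exp(30^(1/3)*c/4)


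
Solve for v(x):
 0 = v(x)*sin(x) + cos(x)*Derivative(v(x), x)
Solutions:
 v(x) = C1*cos(x)


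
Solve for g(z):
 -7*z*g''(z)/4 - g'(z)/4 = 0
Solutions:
 g(z) = C1 + C2*z^(6/7)


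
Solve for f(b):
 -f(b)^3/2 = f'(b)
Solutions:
 f(b) = -sqrt(-1/(C1 - b))
 f(b) = sqrt(-1/(C1 - b))


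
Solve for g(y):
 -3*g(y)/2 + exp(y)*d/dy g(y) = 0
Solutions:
 g(y) = C1*exp(-3*exp(-y)/2)


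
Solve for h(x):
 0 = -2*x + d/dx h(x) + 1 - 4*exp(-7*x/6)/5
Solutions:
 h(x) = C1 + x^2 - x - 24*exp(-7*x/6)/35


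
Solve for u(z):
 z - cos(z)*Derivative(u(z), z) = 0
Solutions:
 u(z) = C1 + Integral(z/cos(z), z)


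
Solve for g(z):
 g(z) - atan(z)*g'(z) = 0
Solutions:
 g(z) = C1*exp(Integral(1/atan(z), z))


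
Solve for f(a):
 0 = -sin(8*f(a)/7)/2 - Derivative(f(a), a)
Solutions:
 a/2 + 7*log(cos(8*f(a)/7) - 1)/16 - 7*log(cos(8*f(a)/7) + 1)/16 = C1


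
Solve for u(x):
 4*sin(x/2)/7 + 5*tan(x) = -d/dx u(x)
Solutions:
 u(x) = C1 + 5*log(cos(x)) + 8*cos(x/2)/7


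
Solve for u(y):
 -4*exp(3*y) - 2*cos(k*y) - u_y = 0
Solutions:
 u(y) = C1 - 4*exp(3*y)/3 - 2*sin(k*y)/k


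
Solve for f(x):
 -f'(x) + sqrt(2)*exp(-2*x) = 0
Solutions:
 f(x) = C1 - sqrt(2)*exp(-2*x)/2


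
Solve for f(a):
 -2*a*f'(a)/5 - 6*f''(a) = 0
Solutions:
 f(a) = C1 + C2*erf(sqrt(30)*a/30)


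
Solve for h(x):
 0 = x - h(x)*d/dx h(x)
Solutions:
 h(x) = -sqrt(C1 + x^2)
 h(x) = sqrt(C1 + x^2)


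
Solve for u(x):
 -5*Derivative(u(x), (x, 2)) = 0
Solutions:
 u(x) = C1 + C2*x


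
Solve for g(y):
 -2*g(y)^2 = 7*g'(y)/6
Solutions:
 g(y) = 7/(C1 + 12*y)


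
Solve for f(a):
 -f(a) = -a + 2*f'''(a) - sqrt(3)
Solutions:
 f(a) = C3*exp(-2^(2/3)*a/2) + a + (C1*sin(2^(2/3)*sqrt(3)*a/4) + C2*cos(2^(2/3)*sqrt(3)*a/4))*exp(2^(2/3)*a/4) + sqrt(3)


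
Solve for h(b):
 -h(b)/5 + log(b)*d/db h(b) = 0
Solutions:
 h(b) = C1*exp(li(b)/5)


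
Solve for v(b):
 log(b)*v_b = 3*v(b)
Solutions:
 v(b) = C1*exp(3*li(b))


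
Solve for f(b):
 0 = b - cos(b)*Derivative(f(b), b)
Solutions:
 f(b) = C1 + Integral(b/cos(b), b)


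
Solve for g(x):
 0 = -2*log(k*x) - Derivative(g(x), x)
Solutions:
 g(x) = C1 - 2*x*log(k*x) + 2*x


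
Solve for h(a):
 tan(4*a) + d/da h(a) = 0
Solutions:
 h(a) = C1 + log(cos(4*a))/4


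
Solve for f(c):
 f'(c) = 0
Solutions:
 f(c) = C1


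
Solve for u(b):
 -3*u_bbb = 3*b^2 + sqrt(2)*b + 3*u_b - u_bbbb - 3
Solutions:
 u(b) = C1 + C2*exp(b*(-2^(2/3)*(sqrt(21) + 5)^(1/3)/4 - 2^(1/3)/(2*(sqrt(21) + 5)^(1/3)) + 1))*sin(2^(1/3)*sqrt(3)*b*(-2^(1/3)*(sqrt(21) + 5)^(1/3) + 2/(sqrt(21) + 5)^(1/3))/4) + C3*exp(b*(-2^(2/3)*(sqrt(21) + 5)^(1/3)/4 - 2^(1/3)/(2*(sqrt(21) + 5)^(1/3)) + 1))*cos(2^(1/3)*sqrt(3)*b*(-2^(1/3)*(sqrt(21) + 5)^(1/3) + 2/(sqrt(21) + 5)^(1/3))/4) + C4*exp(b*(2^(1/3)/(sqrt(21) + 5)^(1/3) + 1 + 2^(2/3)*(sqrt(21) + 5)^(1/3)/2)) - b^3/3 - sqrt(2)*b^2/6 + 3*b


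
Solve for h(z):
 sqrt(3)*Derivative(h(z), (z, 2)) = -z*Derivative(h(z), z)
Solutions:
 h(z) = C1 + C2*erf(sqrt(2)*3^(3/4)*z/6)


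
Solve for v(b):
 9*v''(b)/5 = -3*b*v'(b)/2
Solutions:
 v(b) = C1 + C2*erf(sqrt(15)*b/6)


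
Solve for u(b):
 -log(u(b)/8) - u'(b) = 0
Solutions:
 -Integral(1/(-log(_y) + 3*log(2)), (_y, u(b))) = C1 - b


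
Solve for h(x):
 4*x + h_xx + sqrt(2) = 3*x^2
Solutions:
 h(x) = C1 + C2*x + x^4/4 - 2*x^3/3 - sqrt(2)*x^2/2


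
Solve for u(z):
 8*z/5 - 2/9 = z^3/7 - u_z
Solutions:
 u(z) = C1 + z^4/28 - 4*z^2/5 + 2*z/9


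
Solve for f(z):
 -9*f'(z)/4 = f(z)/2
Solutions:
 f(z) = C1*exp(-2*z/9)


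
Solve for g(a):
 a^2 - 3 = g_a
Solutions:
 g(a) = C1 + a^3/3 - 3*a


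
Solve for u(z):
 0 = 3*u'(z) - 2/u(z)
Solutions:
 u(z) = -sqrt(C1 + 12*z)/3
 u(z) = sqrt(C1 + 12*z)/3


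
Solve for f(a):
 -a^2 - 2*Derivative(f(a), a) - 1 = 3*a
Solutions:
 f(a) = C1 - a^3/6 - 3*a^2/4 - a/2


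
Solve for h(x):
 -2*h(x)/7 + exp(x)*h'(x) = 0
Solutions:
 h(x) = C1*exp(-2*exp(-x)/7)


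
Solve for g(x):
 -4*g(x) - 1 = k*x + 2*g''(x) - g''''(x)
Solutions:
 g(x) = C1*exp(-x*sqrt(1 + sqrt(5))) + C2*exp(x*sqrt(1 + sqrt(5))) + C3*sin(x*sqrt(-1 + sqrt(5))) + C4*cos(x*sqrt(-1 + sqrt(5))) - k*x/4 - 1/4


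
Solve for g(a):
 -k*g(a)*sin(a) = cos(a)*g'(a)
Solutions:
 g(a) = C1*exp(k*log(cos(a)))


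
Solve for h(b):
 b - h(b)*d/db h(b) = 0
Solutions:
 h(b) = -sqrt(C1 + b^2)
 h(b) = sqrt(C1 + b^2)


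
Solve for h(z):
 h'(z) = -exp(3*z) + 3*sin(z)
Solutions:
 h(z) = C1 - exp(3*z)/3 - 3*cos(z)


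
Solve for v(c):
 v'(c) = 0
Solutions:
 v(c) = C1


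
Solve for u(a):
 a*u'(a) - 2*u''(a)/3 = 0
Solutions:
 u(a) = C1 + C2*erfi(sqrt(3)*a/2)


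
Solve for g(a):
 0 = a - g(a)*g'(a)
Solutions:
 g(a) = -sqrt(C1 + a^2)
 g(a) = sqrt(C1 + a^2)


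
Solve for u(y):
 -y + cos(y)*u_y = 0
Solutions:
 u(y) = C1 + Integral(y/cos(y), y)


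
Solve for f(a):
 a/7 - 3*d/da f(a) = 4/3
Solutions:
 f(a) = C1 + a^2/42 - 4*a/9


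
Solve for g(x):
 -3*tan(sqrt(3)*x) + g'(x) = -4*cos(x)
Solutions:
 g(x) = C1 - sqrt(3)*log(cos(sqrt(3)*x)) - 4*sin(x)


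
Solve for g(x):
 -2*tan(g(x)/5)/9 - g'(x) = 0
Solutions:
 g(x) = -5*asin(C1*exp(-2*x/45)) + 5*pi
 g(x) = 5*asin(C1*exp(-2*x/45))


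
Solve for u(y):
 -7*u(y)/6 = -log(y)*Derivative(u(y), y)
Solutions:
 u(y) = C1*exp(7*li(y)/6)


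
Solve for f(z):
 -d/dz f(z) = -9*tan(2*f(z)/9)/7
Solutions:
 f(z) = -9*asin(C1*exp(2*z/7))/2 + 9*pi/2
 f(z) = 9*asin(C1*exp(2*z/7))/2


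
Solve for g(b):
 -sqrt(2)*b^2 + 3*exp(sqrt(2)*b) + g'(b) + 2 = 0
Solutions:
 g(b) = C1 + sqrt(2)*b^3/3 - 2*b - 3*sqrt(2)*exp(sqrt(2)*b)/2


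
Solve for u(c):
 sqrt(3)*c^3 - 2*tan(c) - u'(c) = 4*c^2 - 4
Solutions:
 u(c) = C1 + sqrt(3)*c^4/4 - 4*c^3/3 + 4*c + 2*log(cos(c))


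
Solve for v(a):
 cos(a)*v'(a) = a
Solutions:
 v(a) = C1 + Integral(a/cos(a), a)


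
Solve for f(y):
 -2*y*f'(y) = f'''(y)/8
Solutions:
 f(y) = C1 + Integral(C2*airyai(-2*2^(1/3)*y) + C3*airybi(-2*2^(1/3)*y), y)


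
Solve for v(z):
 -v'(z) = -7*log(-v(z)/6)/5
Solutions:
 -5*Integral(1/(log(-_y) - log(6)), (_y, v(z)))/7 = C1 - z


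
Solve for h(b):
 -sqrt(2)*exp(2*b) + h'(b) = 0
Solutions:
 h(b) = C1 + sqrt(2)*exp(2*b)/2


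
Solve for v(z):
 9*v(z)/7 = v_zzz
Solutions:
 v(z) = C3*exp(21^(2/3)*z/7) + (C1*sin(3*3^(1/6)*7^(2/3)*z/14) + C2*cos(3*3^(1/6)*7^(2/3)*z/14))*exp(-21^(2/3)*z/14)


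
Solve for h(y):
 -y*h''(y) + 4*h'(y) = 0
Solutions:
 h(y) = C1 + C2*y^5


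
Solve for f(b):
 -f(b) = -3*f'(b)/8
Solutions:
 f(b) = C1*exp(8*b/3)


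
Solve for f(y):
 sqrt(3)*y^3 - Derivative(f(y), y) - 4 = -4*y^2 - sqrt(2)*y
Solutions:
 f(y) = C1 + sqrt(3)*y^4/4 + 4*y^3/3 + sqrt(2)*y^2/2 - 4*y


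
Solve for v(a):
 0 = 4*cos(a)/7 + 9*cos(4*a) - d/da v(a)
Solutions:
 v(a) = C1 + 4*sin(a)/7 + 9*sin(4*a)/4


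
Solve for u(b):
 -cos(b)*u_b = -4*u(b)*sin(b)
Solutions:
 u(b) = C1/cos(b)^4


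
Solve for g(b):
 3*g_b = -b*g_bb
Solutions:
 g(b) = C1 + C2/b^2


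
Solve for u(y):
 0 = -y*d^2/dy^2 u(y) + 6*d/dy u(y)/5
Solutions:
 u(y) = C1 + C2*y^(11/5)


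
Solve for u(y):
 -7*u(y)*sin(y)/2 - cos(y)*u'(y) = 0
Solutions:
 u(y) = C1*cos(y)^(7/2)


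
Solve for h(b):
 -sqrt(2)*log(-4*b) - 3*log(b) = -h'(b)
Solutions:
 h(b) = C1 + b*(sqrt(2) + 3)*log(b) + b*(-3 - sqrt(2) + 2*sqrt(2)*log(2) + sqrt(2)*I*pi)


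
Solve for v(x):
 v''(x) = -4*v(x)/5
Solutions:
 v(x) = C1*sin(2*sqrt(5)*x/5) + C2*cos(2*sqrt(5)*x/5)


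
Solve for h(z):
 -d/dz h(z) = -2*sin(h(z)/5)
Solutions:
 -2*z + 5*log(cos(h(z)/5) - 1)/2 - 5*log(cos(h(z)/5) + 1)/2 = C1


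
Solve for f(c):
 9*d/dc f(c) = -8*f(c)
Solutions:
 f(c) = C1*exp(-8*c/9)


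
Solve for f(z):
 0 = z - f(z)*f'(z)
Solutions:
 f(z) = -sqrt(C1 + z^2)
 f(z) = sqrt(C1 + z^2)


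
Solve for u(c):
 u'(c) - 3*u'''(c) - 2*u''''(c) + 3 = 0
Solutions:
 u(c) = C1 + C4*exp(c/2) - 3*c + (C2 + C3*c)*exp(-c)


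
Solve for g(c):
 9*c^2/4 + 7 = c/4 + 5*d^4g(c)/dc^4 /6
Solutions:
 g(c) = C1 + C2*c + C3*c^2 + C4*c^3 + 3*c^6/400 - c^5/400 + 7*c^4/20


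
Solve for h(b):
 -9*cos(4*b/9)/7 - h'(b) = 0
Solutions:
 h(b) = C1 - 81*sin(4*b/9)/28


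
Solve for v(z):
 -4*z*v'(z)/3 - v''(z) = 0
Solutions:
 v(z) = C1 + C2*erf(sqrt(6)*z/3)


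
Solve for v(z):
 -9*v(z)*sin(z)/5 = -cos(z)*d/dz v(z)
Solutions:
 v(z) = C1/cos(z)^(9/5)


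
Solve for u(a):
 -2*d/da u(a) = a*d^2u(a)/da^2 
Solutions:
 u(a) = C1 + C2/a


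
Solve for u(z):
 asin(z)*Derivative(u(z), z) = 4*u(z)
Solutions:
 u(z) = C1*exp(4*Integral(1/asin(z), z))


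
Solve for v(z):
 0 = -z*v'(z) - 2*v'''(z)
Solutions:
 v(z) = C1 + Integral(C2*airyai(-2^(2/3)*z/2) + C3*airybi(-2^(2/3)*z/2), z)


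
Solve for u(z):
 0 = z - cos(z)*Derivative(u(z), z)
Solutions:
 u(z) = C1 + Integral(z/cos(z), z)


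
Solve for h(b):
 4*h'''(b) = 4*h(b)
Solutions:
 h(b) = C3*exp(b) + (C1*sin(sqrt(3)*b/2) + C2*cos(sqrt(3)*b/2))*exp(-b/2)


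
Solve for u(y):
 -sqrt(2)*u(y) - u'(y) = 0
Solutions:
 u(y) = C1*exp(-sqrt(2)*y)


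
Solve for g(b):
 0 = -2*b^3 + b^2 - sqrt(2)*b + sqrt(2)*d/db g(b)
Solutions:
 g(b) = C1 + sqrt(2)*b^4/4 - sqrt(2)*b^3/6 + b^2/2


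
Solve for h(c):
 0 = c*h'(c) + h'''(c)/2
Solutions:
 h(c) = C1 + Integral(C2*airyai(-2^(1/3)*c) + C3*airybi(-2^(1/3)*c), c)


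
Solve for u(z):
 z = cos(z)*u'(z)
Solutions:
 u(z) = C1 + Integral(z/cos(z), z)


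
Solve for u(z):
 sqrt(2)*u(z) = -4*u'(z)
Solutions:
 u(z) = C1*exp(-sqrt(2)*z/4)


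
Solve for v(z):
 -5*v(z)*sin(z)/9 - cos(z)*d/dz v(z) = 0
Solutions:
 v(z) = C1*cos(z)^(5/9)


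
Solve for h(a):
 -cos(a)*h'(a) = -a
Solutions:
 h(a) = C1 + Integral(a/cos(a), a)


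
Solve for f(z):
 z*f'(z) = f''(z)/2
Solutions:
 f(z) = C1 + C2*erfi(z)


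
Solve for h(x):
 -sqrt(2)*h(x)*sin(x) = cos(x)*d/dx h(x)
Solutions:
 h(x) = C1*cos(x)^(sqrt(2))


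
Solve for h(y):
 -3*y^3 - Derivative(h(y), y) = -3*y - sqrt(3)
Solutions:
 h(y) = C1 - 3*y^4/4 + 3*y^2/2 + sqrt(3)*y


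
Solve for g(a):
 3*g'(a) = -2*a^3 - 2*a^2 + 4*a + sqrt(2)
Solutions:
 g(a) = C1 - a^4/6 - 2*a^3/9 + 2*a^2/3 + sqrt(2)*a/3


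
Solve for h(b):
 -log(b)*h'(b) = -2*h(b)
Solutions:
 h(b) = C1*exp(2*li(b))


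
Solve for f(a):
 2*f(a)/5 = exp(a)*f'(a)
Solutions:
 f(a) = C1*exp(-2*exp(-a)/5)


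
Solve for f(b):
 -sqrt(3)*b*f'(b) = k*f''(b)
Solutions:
 f(b) = C1 + C2*sqrt(k)*erf(sqrt(2)*3^(1/4)*b*sqrt(1/k)/2)


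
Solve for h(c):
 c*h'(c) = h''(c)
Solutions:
 h(c) = C1 + C2*erfi(sqrt(2)*c/2)


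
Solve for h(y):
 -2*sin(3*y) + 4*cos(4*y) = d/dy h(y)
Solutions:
 h(y) = C1 + sin(4*y) + 2*cos(3*y)/3


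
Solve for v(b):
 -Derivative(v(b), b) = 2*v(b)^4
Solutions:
 v(b) = (-3^(2/3) - 3*3^(1/6)*I)*(1/(C1 + 2*b))^(1/3)/6
 v(b) = (-3^(2/3) + 3*3^(1/6)*I)*(1/(C1 + 2*b))^(1/3)/6
 v(b) = (1/(C1 + 6*b))^(1/3)


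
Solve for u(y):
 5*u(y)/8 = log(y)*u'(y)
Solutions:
 u(y) = C1*exp(5*li(y)/8)


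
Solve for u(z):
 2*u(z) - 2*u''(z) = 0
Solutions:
 u(z) = C1*exp(-z) + C2*exp(z)


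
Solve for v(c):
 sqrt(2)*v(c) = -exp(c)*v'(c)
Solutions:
 v(c) = C1*exp(sqrt(2)*exp(-c))


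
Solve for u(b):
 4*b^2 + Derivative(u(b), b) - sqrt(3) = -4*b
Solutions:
 u(b) = C1 - 4*b^3/3 - 2*b^2 + sqrt(3)*b


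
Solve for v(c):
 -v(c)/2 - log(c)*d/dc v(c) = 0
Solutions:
 v(c) = C1*exp(-li(c)/2)


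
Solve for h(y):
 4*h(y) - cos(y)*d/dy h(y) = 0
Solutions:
 h(y) = C1*(sin(y)^2 + 2*sin(y) + 1)/(sin(y)^2 - 2*sin(y) + 1)


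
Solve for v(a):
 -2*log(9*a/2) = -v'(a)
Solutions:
 v(a) = C1 + 2*a*log(a) - 2*a + a*log(81/4)


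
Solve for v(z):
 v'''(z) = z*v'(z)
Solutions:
 v(z) = C1 + Integral(C2*airyai(z) + C3*airybi(z), z)


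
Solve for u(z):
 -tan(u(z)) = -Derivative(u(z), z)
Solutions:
 u(z) = pi - asin(C1*exp(z))
 u(z) = asin(C1*exp(z))


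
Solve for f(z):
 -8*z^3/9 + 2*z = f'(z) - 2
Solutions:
 f(z) = C1 - 2*z^4/9 + z^2 + 2*z


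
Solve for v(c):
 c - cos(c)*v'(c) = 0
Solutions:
 v(c) = C1 + Integral(c/cos(c), c)


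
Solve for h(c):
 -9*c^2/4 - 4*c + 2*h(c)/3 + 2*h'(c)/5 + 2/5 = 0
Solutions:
 h(c) = C1*exp(-5*c/3) + 27*c^2/8 + 39*c/20 - 177/100


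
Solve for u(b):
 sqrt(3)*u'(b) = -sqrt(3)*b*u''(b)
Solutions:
 u(b) = C1 + C2*log(b)


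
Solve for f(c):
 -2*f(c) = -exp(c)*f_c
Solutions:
 f(c) = C1*exp(-2*exp(-c))


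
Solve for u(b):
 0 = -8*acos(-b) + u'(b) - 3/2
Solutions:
 u(b) = C1 + 8*b*acos(-b) + 3*b/2 + 8*sqrt(1 - b^2)


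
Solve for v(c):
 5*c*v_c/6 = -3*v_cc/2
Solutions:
 v(c) = C1 + C2*erf(sqrt(10)*c/6)


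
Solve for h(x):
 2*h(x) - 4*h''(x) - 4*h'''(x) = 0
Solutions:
 h(x) = C1*exp(-x*(2*2^(2/3)/(3*sqrt(57) + 23)^(1/3) + 4 + 2^(1/3)*(3*sqrt(57) + 23)^(1/3))/12)*sin(2^(1/3)*sqrt(3)*x*(-(3*sqrt(57) + 23)^(1/3) + 2*2^(1/3)/(3*sqrt(57) + 23)^(1/3))/12) + C2*exp(-x*(2*2^(2/3)/(3*sqrt(57) + 23)^(1/3) + 4 + 2^(1/3)*(3*sqrt(57) + 23)^(1/3))/12)*cos(2^(1/3)*sqrt(3)*x*(-(3*sqrt(57) + 23)^(1/3) + 2*2^(1/3)/(3*sqrt(57) + 23)^(1/3))/12) + C3*exp(x*(-2 + 2*2^(2/3)/(3*sqrt(57) + 23)^(1/3) + 2^(1/3)*(3*sqrt(57) + 23)^(1/3))/6)


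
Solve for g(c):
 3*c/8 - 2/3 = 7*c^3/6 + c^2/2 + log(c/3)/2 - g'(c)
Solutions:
 g(c) = C1 + 7*c^4/24 + c^3/6 - 3*c^2/16 + c*log(c)/2 - c*log(3)/2 + c/6


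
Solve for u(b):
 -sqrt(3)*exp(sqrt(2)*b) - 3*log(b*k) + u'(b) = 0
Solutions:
 u(b) = C1 + 3*b*log(b*k) - 3*b + sqrt(6)*exp(sqrt(2)*b)/2


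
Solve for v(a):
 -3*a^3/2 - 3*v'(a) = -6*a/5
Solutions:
 v(a) = C1 - a^4/8 + a^2/5


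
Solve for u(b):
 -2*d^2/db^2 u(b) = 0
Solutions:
 u(b) = C1 + C2*b


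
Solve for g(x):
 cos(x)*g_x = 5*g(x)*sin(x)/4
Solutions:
 g(x) = C1/cos(x)^(5/4)


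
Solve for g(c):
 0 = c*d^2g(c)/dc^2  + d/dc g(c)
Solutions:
 g(c) = C1 + C2*log(c)


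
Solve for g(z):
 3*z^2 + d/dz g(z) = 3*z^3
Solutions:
 g(z) = C1 + 3*z^4/4 - z^3


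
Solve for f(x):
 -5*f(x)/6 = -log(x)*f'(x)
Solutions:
 f(x) = C1*exp(5*li(x)/6)


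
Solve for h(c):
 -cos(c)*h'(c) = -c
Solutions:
 h(c) = C1 + Integral(c/cos(c), c)


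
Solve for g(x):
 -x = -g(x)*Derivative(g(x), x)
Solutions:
 g(x) = -sqrt(C1 + x^2)
 g(x) = sqrt(C1 + x^2)


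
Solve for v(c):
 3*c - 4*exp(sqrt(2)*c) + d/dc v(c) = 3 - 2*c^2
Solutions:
 v(c) = C1 - 2*c^3/3 - 3*c^2/2 + 3*c + 2*sqrt(2)*exp(sqrt(2)*c)


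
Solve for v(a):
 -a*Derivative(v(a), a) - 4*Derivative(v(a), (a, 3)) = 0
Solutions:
 v(a) = C1 + Integral(C2*airyai(-2^(1/3)*a/2) + C3*airybi(-2^(1/3)*a/2), a)


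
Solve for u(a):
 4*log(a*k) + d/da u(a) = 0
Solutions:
 u(a) = C1 - 4*a*log(a*k) + 4*a


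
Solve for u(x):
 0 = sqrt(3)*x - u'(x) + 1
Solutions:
 u(x) = C1 + sqrt(3)*x^2/2 + x


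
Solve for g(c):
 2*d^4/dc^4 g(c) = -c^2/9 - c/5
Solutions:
 g(c) = C1 + C2*c + C3*c^2 + C4*c^3 - c^6/6480 - c^5/1200


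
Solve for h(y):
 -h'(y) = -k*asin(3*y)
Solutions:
 h(y) = C1 + k*(y*asin(3*y) + sqrt(1 - 9*y^2)/3)


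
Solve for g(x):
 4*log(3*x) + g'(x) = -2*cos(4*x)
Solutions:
 g(x) = C1 - 4*x*log(x) - 4*x*log(3) + 4*x - sin(4*x)/2


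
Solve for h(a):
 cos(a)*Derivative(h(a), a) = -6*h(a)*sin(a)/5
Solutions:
 h(a) = C1*cos(a)^(6/5)


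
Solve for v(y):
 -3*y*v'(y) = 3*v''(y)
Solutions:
 v(y) = C1 + C2*erf(sqrt(2)*y/2)


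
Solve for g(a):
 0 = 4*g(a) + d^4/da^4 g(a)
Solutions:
 g(a) = (C1*sin(a) + C2*cos(a))*exp(-a) + (C3*sin(a) + C4*cos(a))*exp(a)


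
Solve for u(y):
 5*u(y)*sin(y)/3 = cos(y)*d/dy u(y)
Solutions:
 u(y) = C1/cos(y)^(5/3)


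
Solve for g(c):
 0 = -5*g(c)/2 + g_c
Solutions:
 g(c) = C1*exp(5*c/2)


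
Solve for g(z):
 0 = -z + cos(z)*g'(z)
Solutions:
 g(z) = C1 + Integral(z/cos(z), z)


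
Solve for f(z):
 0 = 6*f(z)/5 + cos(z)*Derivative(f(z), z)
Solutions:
 f(z) = C1*(sin(z) - 1)^(3/5)/(sin(z) + 1)^(3/5)


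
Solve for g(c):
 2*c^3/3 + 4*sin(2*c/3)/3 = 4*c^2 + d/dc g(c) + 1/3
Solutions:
 g(c) = C1 + c^4/6 - 4*c^3/3 - c/3 - 2*cos(2*c/3)


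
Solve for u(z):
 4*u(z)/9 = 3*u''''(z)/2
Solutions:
 u(z) = C1*exp(-2^(3/4)*3^(1/4)*z/3) + C2*exp(2^(3/4)*3^(1/4)*z/3) + C3*sin(2^(3/4)*3^(1/4)*z/3) + C4*cos(2^(3/4)*3^(1/4)*z/3)


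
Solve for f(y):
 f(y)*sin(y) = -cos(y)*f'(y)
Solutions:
 f(y) = C1*cos(y)


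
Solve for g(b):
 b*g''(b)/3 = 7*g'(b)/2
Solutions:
 g(b) = C1 + C2*b^(23/2)


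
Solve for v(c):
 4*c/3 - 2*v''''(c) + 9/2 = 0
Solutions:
 v(c) = C1 + C2*c + C3*c^2 + C4*c^3 + c^5/180 + 3*c^4/32


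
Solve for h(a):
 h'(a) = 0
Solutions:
 h(a) = C1


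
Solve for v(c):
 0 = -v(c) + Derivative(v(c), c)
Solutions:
 v(c) = C1*exp(c)


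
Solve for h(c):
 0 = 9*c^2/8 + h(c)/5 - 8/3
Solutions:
 h(c) = 40/3 - 45*c^2/8


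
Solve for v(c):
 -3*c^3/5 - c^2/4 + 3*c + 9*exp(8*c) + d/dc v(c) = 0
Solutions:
 v(c) = C1 + 3*c^4/20 + c^3/12 - 3*c^2/2 - 9*exp(8*c)/8


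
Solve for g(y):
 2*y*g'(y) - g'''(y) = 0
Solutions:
 g(y) = C1 + Integral(C2*airyai(2^(1/3)*y) + C3*airybi(2^(1/3)*y), y)


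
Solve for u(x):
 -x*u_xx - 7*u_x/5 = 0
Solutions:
 u(x) = C1 + C2/x^(2/5)


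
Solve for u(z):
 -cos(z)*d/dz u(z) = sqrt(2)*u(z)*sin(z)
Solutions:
 u(z) = C1*cos(z)^(sqrt(2))


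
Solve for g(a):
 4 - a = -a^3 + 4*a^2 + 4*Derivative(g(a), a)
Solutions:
 g(a) = C1 + a^4/16 - a^3/3 - a^2/8 + a


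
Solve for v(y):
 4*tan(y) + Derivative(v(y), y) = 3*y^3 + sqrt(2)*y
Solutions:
 v(y) = C1 + 3*y^4/4 + sqrt(2)*y^2/2 + 4*log(cos(y))


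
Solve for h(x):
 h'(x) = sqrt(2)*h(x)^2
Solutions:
 h(x) = -1/(C1 + sqrt(2)*x)


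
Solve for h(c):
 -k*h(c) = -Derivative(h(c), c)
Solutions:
 h(c) = C1*exp(c*k)


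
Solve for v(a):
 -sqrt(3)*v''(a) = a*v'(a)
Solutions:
 v(a) = C1 + C2*erf(sqrt(2)*3^(3/4)*a/6)


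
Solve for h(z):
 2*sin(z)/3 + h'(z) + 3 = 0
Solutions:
 h(z) = C1 - 3*z + 2*cos(z)/3


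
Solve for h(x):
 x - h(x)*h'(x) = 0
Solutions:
 h(x) = -sqrt(C1 + x^2)
 h(x) = sqrt(C1 + x^2)


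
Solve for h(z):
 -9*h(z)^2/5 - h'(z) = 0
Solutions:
 h(z) = 5/(C1 + 9*z)


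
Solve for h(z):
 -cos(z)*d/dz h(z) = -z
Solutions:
 h(z) = C1 + Integral(z/cos(z), z)


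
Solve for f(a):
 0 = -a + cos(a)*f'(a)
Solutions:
 f(a) = C1 + Integral(a/cos(a), a)


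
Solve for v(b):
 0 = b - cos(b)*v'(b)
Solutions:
 v(b) = C1 + Integral(b/cos(b), b)


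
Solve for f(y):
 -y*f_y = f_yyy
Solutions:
 f(y) = C1 + Integral(C2*airyai(-y) + C3*airybi(-y), y)


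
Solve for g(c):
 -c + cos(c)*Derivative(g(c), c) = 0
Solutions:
 g(c) = C1 + Integral(c/cos(c), c)


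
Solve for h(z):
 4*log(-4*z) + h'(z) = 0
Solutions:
 h(z) = C1 - 4*z*log(-z) + 4*z*(1 - 2*log(2))


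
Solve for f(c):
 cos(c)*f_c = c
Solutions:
 f(c) = C1 + Integral(c/cos(c), c)


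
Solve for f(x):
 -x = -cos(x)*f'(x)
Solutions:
 f(x) = C1 + Integral(x/cos(x), x)


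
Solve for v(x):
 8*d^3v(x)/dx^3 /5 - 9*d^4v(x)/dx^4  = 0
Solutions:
 v(x) = C1 + C2*x + C3*x^2 + C4*exp(8*x/45)


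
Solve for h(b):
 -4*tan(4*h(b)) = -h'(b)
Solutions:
 h(b) = -asin(C1*exp(16*b))/4 + pi/4
 h(b) = asin(C1*exp(16*b))/4


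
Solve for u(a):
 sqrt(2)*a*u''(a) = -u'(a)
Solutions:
 u(a) = C1 + C2*a^(1 - sqrt(2)/2)


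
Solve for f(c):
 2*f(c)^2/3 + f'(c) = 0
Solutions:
 f(c) = 3/(C1 + 2*c)


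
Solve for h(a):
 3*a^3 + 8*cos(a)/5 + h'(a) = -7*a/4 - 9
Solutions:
 h(a) = C1 - 3*a^4/4 - 7*a^2/8 - 9*a - 8*sin(a)/5


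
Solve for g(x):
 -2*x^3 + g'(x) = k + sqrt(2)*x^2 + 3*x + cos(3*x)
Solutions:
 g(x) = C1 + k*x + x^4/2 + sqrt(2)*x^3/3 + 3*x^2/2 + sin(3*x)/3


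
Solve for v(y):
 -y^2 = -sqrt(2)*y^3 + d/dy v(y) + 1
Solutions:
 v(y) = C1 + sqrt(2)*y^4/4 - y^3/3 - y


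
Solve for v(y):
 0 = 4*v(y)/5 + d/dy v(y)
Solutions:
 v(y) = C1*exp(-4*y/5)


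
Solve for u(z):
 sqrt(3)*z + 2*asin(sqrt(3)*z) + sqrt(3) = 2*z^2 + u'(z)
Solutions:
 u(z) = C1 - 2*z^3/3 + sqrt(3)*z^2/2 + 2*z*asin(sqrt(3)*z) + sqrt(3)*z + 2*sqrt(3)*sqrt(1 - 3*z^2)/3


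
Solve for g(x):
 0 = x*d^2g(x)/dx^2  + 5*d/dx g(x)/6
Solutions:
 g(x) = C1 + C2*x^(1/6)


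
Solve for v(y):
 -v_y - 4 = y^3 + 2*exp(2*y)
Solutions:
 v(y) = C1 - y^4/4 - 4*y - exp(2*y)


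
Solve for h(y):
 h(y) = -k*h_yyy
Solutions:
 h(y) = C1*exp(y*(-1/k)^(1/3)) + C2*exp(y*(-1/k)^(1/3)*(-1 + sqrt(3)*I)/2) + C3*exp(-y*(-1/k)^(1/3)*(1 + sqrt(3)*I)/2)


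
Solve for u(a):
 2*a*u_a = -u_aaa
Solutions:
 u(a) = C1 + Integral(C2*airyai(-2^(1/3)*a) + C3*airybi(-2^(1/3)*a), a)


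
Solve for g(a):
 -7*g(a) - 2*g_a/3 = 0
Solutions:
 g(a) = C1*exp(-21*a/2)


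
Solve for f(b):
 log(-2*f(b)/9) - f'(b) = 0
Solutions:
 -Integral(1/(log(-_y) - 2*log(3) + log(2)), (_y, f(b))) = C1 - b


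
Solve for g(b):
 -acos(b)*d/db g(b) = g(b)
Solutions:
 g(b) = C1*exp(-Integral(1/acos(b), b))


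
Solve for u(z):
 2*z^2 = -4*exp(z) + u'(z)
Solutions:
 u(z) = C1 + 2*z^3/3 + 4*exp(z)


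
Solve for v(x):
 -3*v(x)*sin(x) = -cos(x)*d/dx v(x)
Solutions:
 v(x) = C1/cos(x)^3


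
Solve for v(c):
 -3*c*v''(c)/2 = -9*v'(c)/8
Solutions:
 v(c) = C1 + C2*c^(7/4)


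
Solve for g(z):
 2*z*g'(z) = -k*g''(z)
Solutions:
 g(z) = C1 + C2*sqrt(k)*erf(z*sqrt(1/k))


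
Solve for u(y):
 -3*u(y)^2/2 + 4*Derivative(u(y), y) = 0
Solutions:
 u(y) = -8/(C1 + 3*y)


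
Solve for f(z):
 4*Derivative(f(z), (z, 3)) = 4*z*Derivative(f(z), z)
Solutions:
 f(z) = C1 + Integral(C2*airyai(z) + C3*airybi(z), z)


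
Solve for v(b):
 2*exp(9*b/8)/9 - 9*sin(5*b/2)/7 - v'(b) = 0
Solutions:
 v(b) = C1 + 16*exp(9*b/8)/81 + 18*cos(5*b/2)/35


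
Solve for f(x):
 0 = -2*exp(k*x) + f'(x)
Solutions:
 f(x) = C1 + 2*exp(k*x)/k


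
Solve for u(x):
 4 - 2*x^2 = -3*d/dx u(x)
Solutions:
 u(x) = C1 + 2*x^3/9 - 4*x/3


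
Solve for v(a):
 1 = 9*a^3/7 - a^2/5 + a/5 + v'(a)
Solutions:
 v(a) = C1 - 9*a^4/28 + a^3/15 - a^2/10 + a


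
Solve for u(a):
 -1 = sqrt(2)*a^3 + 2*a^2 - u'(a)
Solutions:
 u(a) = C1 + sqrt(2)*a^4/4 + 2*a^3/3 + a


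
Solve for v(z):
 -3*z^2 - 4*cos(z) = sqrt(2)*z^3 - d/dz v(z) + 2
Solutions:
 v(z) = C1 + sqrt(2)*z^4/4 + z^3 + 2*z + 4*sin(z)


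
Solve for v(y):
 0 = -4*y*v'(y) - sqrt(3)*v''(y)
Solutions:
 v(y) = C1 + C2*erf(sqrt(2)*3^(3/4)*y/3)


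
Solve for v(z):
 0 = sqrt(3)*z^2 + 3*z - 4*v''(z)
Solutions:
 v(z) = C1 + C2*z + sqrt(3)*z^4/48 + z^3/8


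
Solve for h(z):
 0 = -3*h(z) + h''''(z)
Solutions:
 h(z) = C1*exp(-3^(1/4)*z) + C2*exp(3^(1/4)*z) + C3*sin(3^(1/4)*z) + C4*cos(3^(1/4)*z)


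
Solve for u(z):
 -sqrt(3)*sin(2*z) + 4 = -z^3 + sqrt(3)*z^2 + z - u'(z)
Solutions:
 u(z) = C1 - z^4/4 + sqrt(3)*z^3/3 + z^2/2 - 4*z - sqrt(3)*cos(2*z)/2


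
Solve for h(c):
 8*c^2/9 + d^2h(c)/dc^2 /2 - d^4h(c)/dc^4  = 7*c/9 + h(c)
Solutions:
 h(c) = 8*c^2/9 - 7*c/9 + (C1*sin(c*sin(atan(sqrt(15))/2)) + C2*cos(c*sin(atan(sqrt(15))/2)))*exp(-c*cos(atan(sqrt(15))/2)) + (C3*sin(c*sin(atan(sqrt(15))/2)) + C4*cos(c*sin(atan(sqrt(15))/2)))*exp(c*cos(atan(sqrt(15))/2)) + 8/9


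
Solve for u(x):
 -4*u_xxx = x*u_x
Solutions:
 u(x) = C1 + Integral(C2*airyai(-2^(1/3)*x/2) + C3*airybi(-2^(1/3)*x/2), x)


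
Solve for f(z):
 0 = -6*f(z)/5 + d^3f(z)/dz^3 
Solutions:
 f(z) = C3*exp(5^(2/3)*6^(1/3)*z/5) + (C1*sin(2^(1/3)*3^(5/6)*5^(2/3)*z/10) + C2*cos(2^(1/3)*3^(5/6)*5^(2/3)*z/10))*exp(-5^(2/3)*6^(1/3)*z/10)


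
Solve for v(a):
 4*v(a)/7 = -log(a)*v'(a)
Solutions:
 v(a) = C1*exp(-4*li(a)/7)


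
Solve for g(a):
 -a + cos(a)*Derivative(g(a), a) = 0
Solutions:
 g(a) = C1 + Integral(a/cos(a), a)


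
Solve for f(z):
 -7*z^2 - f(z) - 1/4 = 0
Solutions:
 f(z) = -7*z^2 - 1/4


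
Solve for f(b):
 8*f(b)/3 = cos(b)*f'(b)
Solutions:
 f(b) = C1*(sin(b) + 1)^(4/3)/(sin(b) - 1)^(4/3)


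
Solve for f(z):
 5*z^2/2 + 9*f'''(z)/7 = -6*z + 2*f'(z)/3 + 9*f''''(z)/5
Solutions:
 f(z) = C1 + C2*exp(z*(5*5^(2/3)/(7*sqrt(2051) + 318)^(1/3) + 10 + 5^(1/3)*(7*sqrt(2051) + 318)^(1/3))/42)*sin(sqrt(3)*5^(1/3)*z*(-(7*sqrt(2051) + 318)^(1/3) + 5*5^(1/3)/(7*sqrt(2051) + 318)^(1/3))/42) + C3*exp(z*(5*5^(2/3)/(7*sqrt(2051) + 318)^(1/3) + 10 + 5^(1/3)*(7*sqrt(2051) + 318)^(1/3))/42)*cos(sqrt(3)*5^(1/3)*z*(-(7*sqrt(2051) + 318)^(1/3) + 5*5^(1/3)/(7*sqrt(2051) + 318)^(1/3))/42) + C4*exp(z*(-5^(1/3)*(7*sqrt(2051) + 318)^(1/3) - 5*5^(2/3)/(7*sqrt(2051) + 318)^(1/3) + 5)/21) + 5*z^3/4 + 9*z^2/2 + 405*z/28


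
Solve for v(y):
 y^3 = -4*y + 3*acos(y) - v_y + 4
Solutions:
 v(y) = C1 - y^4/4 - 2*y^2 + 3*y*acos(y) + 4*y - 3*sqrt(1 - y^2)


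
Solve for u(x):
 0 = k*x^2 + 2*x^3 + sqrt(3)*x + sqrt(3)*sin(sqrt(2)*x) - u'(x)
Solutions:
 u(x) = C1 + k*x^3/3 + x^4/2 + sqrt(3)*x^2/2 - sqrt(6)*cos(sqrt(2)*x)/2


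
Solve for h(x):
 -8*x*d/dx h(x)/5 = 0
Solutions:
 h(x) = C1


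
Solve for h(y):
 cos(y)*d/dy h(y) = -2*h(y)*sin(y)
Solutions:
 h(y) = C1*cos(y)^2


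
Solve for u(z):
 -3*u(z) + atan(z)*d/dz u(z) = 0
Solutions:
 u(z) = C1*exp(3*Integral(1/atan(z), z))


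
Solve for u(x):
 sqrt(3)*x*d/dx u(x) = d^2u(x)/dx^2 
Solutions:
 u(x) = C1 + C2*erfi(sqrt(2)*3^(1/4)*x/2)


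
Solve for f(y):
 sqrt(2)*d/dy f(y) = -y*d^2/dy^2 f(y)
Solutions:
 f(y) = C1 + C2*y^(1 - sqrt(2))


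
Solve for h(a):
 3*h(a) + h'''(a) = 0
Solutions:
 h(a) = C3*exp(-3^(1/3)*a) + (C1*sin(3^(5/6)*a/2) + C2*cos(3^(5/6)*a/2))*exp(3^(1/3)*a/2)


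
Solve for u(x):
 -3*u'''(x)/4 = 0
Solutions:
 u(x) = C1 + C2*x + C3*x^2


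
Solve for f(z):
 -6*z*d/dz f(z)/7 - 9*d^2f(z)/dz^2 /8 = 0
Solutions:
 f(z) = C1 + C2*erf(2*sqrt(42)*z/21)


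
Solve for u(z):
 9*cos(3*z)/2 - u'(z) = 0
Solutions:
 u(z) = C1 + 3*sin(3*z)/2


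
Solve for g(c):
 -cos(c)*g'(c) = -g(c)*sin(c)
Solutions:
 g(c) = C1/cos(c)


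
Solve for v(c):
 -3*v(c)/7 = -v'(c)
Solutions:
 v(c) = C1*exp(3*c/7)


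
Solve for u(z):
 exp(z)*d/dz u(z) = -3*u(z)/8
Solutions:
 u(z) = C1*exp(3*exp(-z)/8)


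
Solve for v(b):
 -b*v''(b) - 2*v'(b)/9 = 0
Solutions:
 v(b) = C1 + C2*b^(7/9)


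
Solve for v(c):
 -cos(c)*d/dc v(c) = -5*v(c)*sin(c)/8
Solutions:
 v(c) = C1/cos(c)^(5/8)


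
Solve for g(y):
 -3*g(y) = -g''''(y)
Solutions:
 g(y) = C1*exp(-3^(1/4)*y) + C2*exp(3^(1/4)*y) + C3*sin(3^(1/4)*y) + C4*cos(3^(1/4)*y)


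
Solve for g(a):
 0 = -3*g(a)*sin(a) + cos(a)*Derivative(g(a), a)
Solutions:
 g(a) = C1/cos(a)^3


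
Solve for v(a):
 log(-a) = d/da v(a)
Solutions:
 v(a) = C1 + a*log(-a) - a


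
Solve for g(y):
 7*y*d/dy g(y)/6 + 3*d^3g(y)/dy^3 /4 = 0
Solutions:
 g(y) = C1 + Integral(C2*airyai(-42^(1/3)*y/3) + C3*airybi(-42^(1/3)*y/3), y)


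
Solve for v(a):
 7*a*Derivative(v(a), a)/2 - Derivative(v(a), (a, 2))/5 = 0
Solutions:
 v(a) = C1 + C2*erfi(sqrt(35)*a/2)


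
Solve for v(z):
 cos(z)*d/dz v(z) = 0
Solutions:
 v(z) = C1


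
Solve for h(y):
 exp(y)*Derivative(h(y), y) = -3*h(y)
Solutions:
 h(y) = C1*exp(3*exp(-y))


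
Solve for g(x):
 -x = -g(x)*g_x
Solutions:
 g(x) = -sqrt(C1 + x^2)
 g(x) = sqrt(C1 + x^2)


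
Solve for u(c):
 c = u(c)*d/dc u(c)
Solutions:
 u(c) = -sqrt(C1 + c^2)
 u(c) = sqrt(C1 + c^2)


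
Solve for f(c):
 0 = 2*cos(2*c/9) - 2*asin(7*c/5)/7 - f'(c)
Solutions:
 f(c) = C1 - 2*c*asin(7*c/5)/7 - 2*sqrt(25 - 49*c^2)/49 + 9*sin(2*c/9)


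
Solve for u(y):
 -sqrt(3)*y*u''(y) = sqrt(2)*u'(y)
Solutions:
 u(y) = C1 + C2*y^(1 - sqrt(6)/3)


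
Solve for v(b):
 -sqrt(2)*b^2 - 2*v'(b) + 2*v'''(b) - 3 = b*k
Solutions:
 v(b) = C1 + C2*exp(-b) + C3*exp(b) - sqrt(2)*b^3/6 - b^2*k/4 - 3*b/2 - sqrt(2)*b


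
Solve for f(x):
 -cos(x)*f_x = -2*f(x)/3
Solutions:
 f(x) = C1*(sin(x) + 1)^(1/3)/(sin(x) - 1)^(1/3)


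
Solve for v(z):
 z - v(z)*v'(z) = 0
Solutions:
 v(z) = -sqrt(C1 + z^2)
 v(z) = sqrt(C1 + z^2)


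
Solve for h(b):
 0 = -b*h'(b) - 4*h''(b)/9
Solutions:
 h(b) = C1 + C2*erf(3*sqrt(2)*b/4)


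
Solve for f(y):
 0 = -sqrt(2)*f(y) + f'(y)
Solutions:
 f(y) = C1*exp(sqrt(2)*y)


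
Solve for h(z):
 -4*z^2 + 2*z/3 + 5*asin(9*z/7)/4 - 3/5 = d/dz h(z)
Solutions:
 h(z) = C1 - 4*z^3/3 + z^2/3 + 5*z*asin(9*z/7)/4 - 3*z/5 + 5*sqrt(49 - 81*z^2)/36


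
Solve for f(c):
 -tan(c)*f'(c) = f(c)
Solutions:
 f(c) = C1/sin(c)


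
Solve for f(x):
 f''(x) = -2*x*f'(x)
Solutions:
 f(x) = C1 + C2*erf(x)


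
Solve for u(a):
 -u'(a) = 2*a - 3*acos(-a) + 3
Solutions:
 u(a) = C1 - a^2 + 3*a*acos(-a) - 3*a + 3*sqrt(1 - a^2)


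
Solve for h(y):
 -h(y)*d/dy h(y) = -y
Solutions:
 h(y) = -sqrt(C1 + y^2)
 h(y) = sqrt(C1 + y^2)


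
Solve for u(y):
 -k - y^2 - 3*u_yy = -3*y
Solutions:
 u(y) = C1 + C2*y - k*y^2/6 - y^4/36 + y^3/6


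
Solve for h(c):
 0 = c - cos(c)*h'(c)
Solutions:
 h(c) = C1 + Integral(c/cos(c), c)


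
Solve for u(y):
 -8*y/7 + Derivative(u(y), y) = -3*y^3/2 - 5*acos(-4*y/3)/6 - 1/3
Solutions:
 u(y) = C1 - 3*y^4/8 + 4*y^2/7 - 5*y*acos(-4*y/3)/6 - y/3 - 5*sqrt(9 - 16*y^2)/24


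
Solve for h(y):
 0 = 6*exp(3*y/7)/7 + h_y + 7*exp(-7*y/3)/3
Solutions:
 h(y) = C1 - 2*exp(3*y/7) + exp(-7*y/3)


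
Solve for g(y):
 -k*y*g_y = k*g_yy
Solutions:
 g(y) = C1 + C2*erf(sqrt(2)*y/2)


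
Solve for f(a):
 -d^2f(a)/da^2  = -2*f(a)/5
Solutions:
 f(a) = C1*exp(-sqrt(10)*a/5) + C2*exp(sqrt(10)*a/5)


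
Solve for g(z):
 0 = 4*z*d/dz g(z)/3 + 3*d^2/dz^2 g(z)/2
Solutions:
 g(z) = C1 + C2*erf(2*z/3)


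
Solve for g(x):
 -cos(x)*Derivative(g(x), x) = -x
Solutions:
 g(x) = C1 + Integral(x/cos(x), x)


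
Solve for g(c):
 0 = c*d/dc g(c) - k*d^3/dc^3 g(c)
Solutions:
 g(c) = C1 + Integral(C2*airyai(c*(1/k)^(1/3)) + C3*airybi(c*(1/k)^(1/3)), c)


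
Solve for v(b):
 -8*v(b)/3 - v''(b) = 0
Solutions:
 v(b) = C1*sin(2*sqrt(6)*b/3) + C2*cos(2*sqrt(6)*b/3)


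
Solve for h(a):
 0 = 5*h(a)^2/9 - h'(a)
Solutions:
 h(a) = -9/(C1 + 5*a)


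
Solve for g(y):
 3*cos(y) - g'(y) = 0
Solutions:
 g(y) = C1 + 3*sin(y)


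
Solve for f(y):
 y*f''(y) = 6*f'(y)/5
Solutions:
 f(y) = C1 + C2*y^(11/5)


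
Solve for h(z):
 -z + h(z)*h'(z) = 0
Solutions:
 h(z) = -sqrt(C1 + z^2)
 h(z) = sqrt(C1 + z^2)


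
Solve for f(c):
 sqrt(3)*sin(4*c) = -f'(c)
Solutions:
 f(c) = C1 + sqrt(3)*cos(4*c)/4


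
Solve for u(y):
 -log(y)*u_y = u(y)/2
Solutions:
 u(y) = C1*exp(-li(y)/2)


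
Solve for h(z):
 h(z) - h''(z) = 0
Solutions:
 h(z) = C1*exp(-z) + C2*exp(z)


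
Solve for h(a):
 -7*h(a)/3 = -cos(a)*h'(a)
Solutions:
 h(a) = C1*(sin(a) + 1)^(7/6)/(sin(a) - 1)^(7/6)


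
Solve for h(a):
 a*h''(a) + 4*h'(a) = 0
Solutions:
 h(a) = C1 + C2/a^3


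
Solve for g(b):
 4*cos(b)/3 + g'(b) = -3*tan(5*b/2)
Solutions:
 g(b) = C1 + 6*log(cos(5*b/2))/5 - 4*sin(b)/3


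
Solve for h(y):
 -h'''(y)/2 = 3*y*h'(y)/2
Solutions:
 h(y) = C1 + Integral(C2*airyai(-3^(1/3)*y) + C3*airybi(-3^(1/3)*y), y)


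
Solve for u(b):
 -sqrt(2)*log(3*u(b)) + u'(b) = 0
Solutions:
 -sqrt(2)*Integral(1/(log(_y) + log(3)), (_y, u(b)))/2 = C1 - b


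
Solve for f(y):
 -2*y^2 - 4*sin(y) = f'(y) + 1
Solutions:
 f(y) = C1 - 2*y^3/3 - y + 4*cos(y)


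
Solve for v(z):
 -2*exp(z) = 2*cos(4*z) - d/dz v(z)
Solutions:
 v(z) = C1 + 2*exp(z) + sin(4*z)/2


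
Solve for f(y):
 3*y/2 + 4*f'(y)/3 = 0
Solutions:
 f(y) = C1 - 9*y^2/16


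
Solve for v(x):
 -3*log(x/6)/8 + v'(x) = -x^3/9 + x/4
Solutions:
 v(x) = C1 - x^4/36 + x^2/8 + 3*x*log(x)/8 - 3*x*log(6)/8 - 3*x/8


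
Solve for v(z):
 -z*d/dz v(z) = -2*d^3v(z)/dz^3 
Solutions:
 v(z) = C1 + Integral(C2*airyai(2^(2/3)*z/2) + C3*airybi(2^(2/3)*z/2), z)


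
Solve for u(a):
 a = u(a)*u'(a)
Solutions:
 u(a) = -sqrt(C1 + a^2)
 u(a) = sqrt(C1 + a^2)


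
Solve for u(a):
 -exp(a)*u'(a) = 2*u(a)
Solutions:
 u(a) = C1*exp(2*exp(-a))


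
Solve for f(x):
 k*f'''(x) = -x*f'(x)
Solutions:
 f(x) = C1 + Integral(C2*airyai(x*(-1/k)^(1/3)) + C3*airybi(x*(-1/k)^(1/3)), x)


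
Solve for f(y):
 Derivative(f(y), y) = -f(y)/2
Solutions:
 f(y) = C1*exp(-y/2)


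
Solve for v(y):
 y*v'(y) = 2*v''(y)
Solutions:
 v(y) = C1 + C2*erfi(y/2)


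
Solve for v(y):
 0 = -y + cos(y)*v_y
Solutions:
 v(y) = C1 + Integral(y/cos(y), y)


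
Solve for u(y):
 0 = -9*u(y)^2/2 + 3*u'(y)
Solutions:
 u(y) = -2/(C1 + 3*y)


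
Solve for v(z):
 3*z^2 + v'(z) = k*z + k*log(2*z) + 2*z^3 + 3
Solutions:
 v(z) = C1 + k*z^2/2 + k*z*log(z) - k*z + k*z*log(2) + z^4/2 - z^3 + 3*z


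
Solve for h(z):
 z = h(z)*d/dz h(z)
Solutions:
 h(z) = -sqrt(C1 + z^2)
 h(z) = sqrt(C1 + z^2)


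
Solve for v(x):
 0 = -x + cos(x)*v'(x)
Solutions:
 v(x) = C1 + Integral(x/cos(x), x)


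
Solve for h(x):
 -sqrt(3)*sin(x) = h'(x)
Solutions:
 h(x) = C1 + sqrt(3)*cos(x)


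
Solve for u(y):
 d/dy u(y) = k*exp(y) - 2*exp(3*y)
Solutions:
 u(y) = C1 + k*exp(y) - 2*exp(3*y)/3


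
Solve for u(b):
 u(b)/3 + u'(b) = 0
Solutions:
 u(b) = C1*exp(-b/3)


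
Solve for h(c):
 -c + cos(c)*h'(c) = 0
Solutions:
 h(c) = C1 + Integral(c/cos(c), c)


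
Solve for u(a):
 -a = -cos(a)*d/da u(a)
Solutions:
 u(a) = C1 + Integral(a/cos(a), a)


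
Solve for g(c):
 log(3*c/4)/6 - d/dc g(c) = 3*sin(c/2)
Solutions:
 g(c) = C1 + c*log(c)/6 - c*log(2)/3 - c/6 + c*log(3)/6 + 6*cos(c/2)


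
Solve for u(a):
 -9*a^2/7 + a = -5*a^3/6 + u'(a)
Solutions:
 u(a) = C1 + 5*a^4/24 - 3*a^3/7 + a^2/2


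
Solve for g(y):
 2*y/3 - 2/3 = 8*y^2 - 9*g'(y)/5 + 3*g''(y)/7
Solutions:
 g(y) = C1 + C2*exp(21*y/5) + 40*y^3/27 + 55*y^2/63 + 1040*y/1323


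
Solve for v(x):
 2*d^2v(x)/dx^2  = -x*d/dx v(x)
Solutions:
 v(x) = C1 + C2*erf(x/2)


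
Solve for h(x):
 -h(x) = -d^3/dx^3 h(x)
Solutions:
 h(x) = C3*exp(x) + (C1*sin(sqrt(3)*x/2) + C2*cos(sqrt(3)*x/2))*exp(-x/2)


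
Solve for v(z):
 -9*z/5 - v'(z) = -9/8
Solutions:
 v(z) = C1 - 9*z^2/10 + 9*z/8


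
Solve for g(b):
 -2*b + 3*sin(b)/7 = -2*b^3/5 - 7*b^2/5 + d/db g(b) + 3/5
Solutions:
 g(b) = C1 + b^4/10 + 7*b^3/15 - b^2 - 3*b/5 - 3*cos(b)/7


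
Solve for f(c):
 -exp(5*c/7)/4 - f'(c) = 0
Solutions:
 f(c) = C1 - 7*exp(5*c/7)/20


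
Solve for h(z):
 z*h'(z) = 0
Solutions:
 h(z) = C1


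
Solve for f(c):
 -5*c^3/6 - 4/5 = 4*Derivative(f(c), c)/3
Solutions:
 f(c) = C1 - 5*c^4/32 - 3*c/5


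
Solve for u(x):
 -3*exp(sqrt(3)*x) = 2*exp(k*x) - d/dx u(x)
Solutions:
 u(x) = C1 + sqrt(3)*exp(sqrt(3)*x) + 2*exp(k*x)/k


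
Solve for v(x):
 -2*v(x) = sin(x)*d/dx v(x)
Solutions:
 v(x) = C1*(cos(x) + 1)/(cos(x) - 1)


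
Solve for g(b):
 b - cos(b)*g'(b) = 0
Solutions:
 g(b) = C1 + Integral(b/cos(b), b)


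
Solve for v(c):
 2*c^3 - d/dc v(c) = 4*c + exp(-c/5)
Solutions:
 v(c) = C1 + c^4/2 - 2*c^2 + 5*exp(-c/5)


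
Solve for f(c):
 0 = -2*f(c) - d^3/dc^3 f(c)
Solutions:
 f(c) = C3*exp(-2^(1/3)*c) + (C1*sin(2^(1/3)*sqrt(3)*c/2) + C2*cos(2^(1/3)*sqrt(3)*c/2))*exp(2^(1/3)*c/2)


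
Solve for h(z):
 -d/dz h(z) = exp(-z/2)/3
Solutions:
 h(z) = C1 + 2*exp(-z/2)/3


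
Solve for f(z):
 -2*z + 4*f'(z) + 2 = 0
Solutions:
 f(z) = C1 + z^2/4 - z/2


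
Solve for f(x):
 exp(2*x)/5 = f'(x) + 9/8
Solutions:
 f(x) = C1 - 9*x/8 + exp(2*x)/10


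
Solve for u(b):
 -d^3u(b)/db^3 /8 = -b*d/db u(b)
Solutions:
 u(b) = C1 + Integral(C2*airyai(2*b) + C3*airybi(2*b), b)


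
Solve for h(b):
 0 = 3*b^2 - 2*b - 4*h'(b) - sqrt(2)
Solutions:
 h(b) = C1 + b^3/4 - b^2/4 - sqrt(2)*b/4


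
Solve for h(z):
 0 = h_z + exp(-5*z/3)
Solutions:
 h(z) = C1 + 3*exp(-5*z/3)/5


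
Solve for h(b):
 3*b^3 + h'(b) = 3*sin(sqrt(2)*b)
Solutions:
 h(b) = C1 - 3*b^4/4 - 3*sqrt(2)*cos(sqrt(2)*b)/2


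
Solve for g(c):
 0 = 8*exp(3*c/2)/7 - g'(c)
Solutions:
 g(c) = C1 + 16*exp(3*c/2)/21


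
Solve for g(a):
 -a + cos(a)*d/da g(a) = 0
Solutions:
 g(a) = C1 + Integral(a/cos(a), a)
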